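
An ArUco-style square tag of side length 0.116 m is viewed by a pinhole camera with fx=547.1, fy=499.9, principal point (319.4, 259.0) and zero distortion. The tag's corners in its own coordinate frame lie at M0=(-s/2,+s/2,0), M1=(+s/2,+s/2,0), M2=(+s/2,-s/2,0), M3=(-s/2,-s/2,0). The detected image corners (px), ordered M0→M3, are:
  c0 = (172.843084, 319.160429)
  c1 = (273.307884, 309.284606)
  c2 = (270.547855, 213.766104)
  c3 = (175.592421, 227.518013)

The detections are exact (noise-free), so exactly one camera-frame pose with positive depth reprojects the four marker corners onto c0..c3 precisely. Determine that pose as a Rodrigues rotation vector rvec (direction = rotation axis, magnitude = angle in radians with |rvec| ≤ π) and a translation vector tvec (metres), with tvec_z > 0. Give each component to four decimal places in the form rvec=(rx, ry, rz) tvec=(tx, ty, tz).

rvec=(-0.2851, 0.2692, -0.0907) tvec=(-0.1062, 0.0086, 0.5956)

Intrinsics K: fx=547.1, fy=499.9, cx=319.4, cy=259.0
Marker side s = 0.116 m; corners in marker frame (Z=0):
  M0 = (-0.0580, +0.0580, 0)
  M1 = (+0.0580, +0.0580, 0)
  M2 = (+0.0580, -0.0580, 0)
  M3 = (-0.0580, -0.0580, 0)
Detected image corners:
  c0 = (172.843084, 319.160429) px
  c1 = (273.307884, 309.284606) px
  c2 = (270.547855, 213.766104) px
  c3 = (175.592421, 227.518013) px
Planar DLT: solve 8×8 A·h = b for H (H[2,2]=1):
  H  [+748.31919 -108.95545 +221.88708]
  H  [-214.21587 +676.33636 +266.25658]
  H  [-0.41843 -0.48605 +1.00000]
B = K⁻¹H; ‖b₁‖=1.678896, ‖b₂‖=1.678896; λ = 2/(‖b₁‖+‖b₂‖) = 0.595630, sign → tz>0 ⇒ λ=+0.595630
r₁ = λ·B[:,0] = (+0.96020,-0.12611,-0.24923); r₂ = λ·B[:,1] = (+0.05040,+0.95585,-0.28951)
r₃ = r₁×r₂ = (+0.27473,+0.26542,+0.92416); SVD([r₁ r₂ r₃]) → R = UVᵀ:
  R  [+0.96020 +0.05040 +0.27473]
  R  [-0.12611 +0.95585 +0.26542]
  R  [-0.24923 -0.28951 +0.92416]
t = (-0.10616, +0.00865, +0.59563) m
tr R = 2.840206; θ = arccos((tr R − 1)/2) = 0.402453 rad = 23.059°
axis k = ((R−Rᵀ)₃₂, (R−Rᵀ)₁₃, (R−Rᵀ)₂₁) / (2 sinθ) = (-0.708406, +0.668872, -0.225323)
rvec = θ·k = (-0.285100, +0.269189, -0.090682)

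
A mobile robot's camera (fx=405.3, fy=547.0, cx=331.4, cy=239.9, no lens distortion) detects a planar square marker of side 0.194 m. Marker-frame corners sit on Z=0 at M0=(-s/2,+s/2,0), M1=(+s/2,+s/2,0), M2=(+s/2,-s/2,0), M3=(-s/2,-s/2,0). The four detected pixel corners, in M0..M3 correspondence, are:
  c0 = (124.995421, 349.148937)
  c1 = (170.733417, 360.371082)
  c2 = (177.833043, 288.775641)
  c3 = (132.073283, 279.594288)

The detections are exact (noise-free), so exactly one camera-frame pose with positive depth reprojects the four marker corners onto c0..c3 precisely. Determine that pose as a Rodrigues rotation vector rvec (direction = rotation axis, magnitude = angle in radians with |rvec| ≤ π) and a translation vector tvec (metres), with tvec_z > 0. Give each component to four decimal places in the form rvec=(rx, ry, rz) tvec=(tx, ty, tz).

rvec=(-0.0436, 0.2188, 0.1182) tvec=(-0.6667, 0.2176, 1.4987)

Intrinsics K: fx=405.3, fy=547.0, cx=331.4, cy=239.9
Marker side s = 0.194 m; corners in marker frame (Z=0):
  M0 = (-0.0970, +0.0970, 0)
  M1 = (+0.0970, +0.0970, 0)
  M2 = (+0.0970, -0.0970, 0)
  M3 = (-0.0970, -0.0970, 0)
Detected image corners:
  c0 = (124.995421, 349.148937) px
  c1 = (170.733417, 360.371082) px
  c2 = (177.833043, 288.775641) px
  c3 = (132.073283, 279.594288) px
Planar DLT: solve 8×8 A·h = b for H (H[2,2]=1):
  H  [+213.69279 -39.59628 +151.09148]
  H  [+5.88959 +357.26373 +319.33107]
  H  [-0.14614 -0.02019 +1.00000]
B = K⁻¹H; ‖b₁‖=0.667254, ‖b₂‖=0.667254; λ = 2/(‖b₁‖+‖b₂‖) = 1.498680, sign → tz>0 ⇒ λ=+1.498680
r₁ = λ·B[:,0] = (+0.96925,+0.11219,-0.21901); r₂ = λ·B[:,1] = (-0.12167,+0.99211,-0.03026)
r₃ = r₁×r₂ = (+0.21389,+0.05598,+0.97525); SVD([r₁ r₂ r₃]) → R = UVᵀ:
  R  [+0.96925 -0.12167 +0.21389]
  R  [+0.11219 +0.99211 +0.05598]
  R  [-0.21901 -0.03026 +0.97525]
t = (-0.66673, +0.21763, +1.49868) m
tr R = 2.936613; θ = arccos((tr R − 1)/2) = 0.252437 rad = 14.464°
axis k = ((R−Rᵀ)₃₂, (R−Rᵀ)₁₃, (R−Rᵀ)₂₁) / (2 sinθ) = (-0.172639, +0.866614, +0.468163)
rvec = θ·k = (-0.043580, +0.218766, +0.118182)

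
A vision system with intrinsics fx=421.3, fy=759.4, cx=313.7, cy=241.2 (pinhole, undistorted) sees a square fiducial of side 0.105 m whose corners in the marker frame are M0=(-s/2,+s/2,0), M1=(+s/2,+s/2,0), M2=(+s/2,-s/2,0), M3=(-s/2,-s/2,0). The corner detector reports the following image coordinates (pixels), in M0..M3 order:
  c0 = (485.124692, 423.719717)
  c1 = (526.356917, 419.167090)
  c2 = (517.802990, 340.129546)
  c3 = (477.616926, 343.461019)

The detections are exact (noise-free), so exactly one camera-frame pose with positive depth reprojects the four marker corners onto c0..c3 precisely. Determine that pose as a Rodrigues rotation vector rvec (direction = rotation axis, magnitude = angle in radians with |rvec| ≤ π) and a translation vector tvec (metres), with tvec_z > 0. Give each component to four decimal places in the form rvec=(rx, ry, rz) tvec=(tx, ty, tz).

Intrinsics K: fx=421.3, fy=759.4, cx=313.7, cy=241.2
Marker side s = 0.105 m; corners in marker frame (Z=0):
  M0 = (-0.0525, +0.0525, 0)
  M1 = (+0.0525, +0.0525, 0)
  M2 = (+0.0525, -0.0525, 0)
  M3 = (-0.0525, -0.0525, 0)
Detected image corners:
  c0 = (485.124692, 423.719717) px
  c1 = (526.356917, 419.167090) px
  c2 = (517.802990, 340.129546) px
  c3 = (477.616926, 343.461019) px
Planar DLT: solve 8×8 A·h = b for H (H[2,2]=1):
  H  [+454.16890 -59.40215 +501.80998]
  H  [+13.14577 +655.12957 +381.03922]
  H  [+0.13261 -0.27091 +1.00000]
B = K⁻¹H; ‖b₁‖=0.988526, ‖b₂‖=0.988526; λ = 2/(‖b₁‖+‖b₂‖) = 1.011607, sign → tz>0 ⇒ λ=+1.011607
r₁ = λ·B[:,0] = (+0.99064,-0.02510,+0.13415); r₂ = λ·B[:,1] = (+0.06143,+0.95975,-0.27405)
r₃ = r₁×r₂ = (-0.12187,+0.27973,+0.95231); SVD([r₁ r₂ r₃]) → R = UVᵀ:
  R  [+0.99064 +0.06143 -0.12187]
  R  [-0.02510 +0.95975 +0.27973]
  R  [+0.13415 -0.27405 +0.95231]
t = (+0.45168, +0.18628, +1.01161) m
tr R = 2.902707; θ = arccos((tr R − 1)/2) = 0.313196 rad = 17.945°
axis k = ((R−Rᵀ)₃₂, (R−Rᵀ)₁₃, (R−Rᵀ)₂₁) / (2 sinθ) = (-0.898699, -0.415482, -0.140411)
rvec = θ·k = (-0.281469, -0.130127, -0.043976)

rvec=(-0.2815, -0.1301, -0.0440) tvec=(0.4517, 0.1863, 1.0116)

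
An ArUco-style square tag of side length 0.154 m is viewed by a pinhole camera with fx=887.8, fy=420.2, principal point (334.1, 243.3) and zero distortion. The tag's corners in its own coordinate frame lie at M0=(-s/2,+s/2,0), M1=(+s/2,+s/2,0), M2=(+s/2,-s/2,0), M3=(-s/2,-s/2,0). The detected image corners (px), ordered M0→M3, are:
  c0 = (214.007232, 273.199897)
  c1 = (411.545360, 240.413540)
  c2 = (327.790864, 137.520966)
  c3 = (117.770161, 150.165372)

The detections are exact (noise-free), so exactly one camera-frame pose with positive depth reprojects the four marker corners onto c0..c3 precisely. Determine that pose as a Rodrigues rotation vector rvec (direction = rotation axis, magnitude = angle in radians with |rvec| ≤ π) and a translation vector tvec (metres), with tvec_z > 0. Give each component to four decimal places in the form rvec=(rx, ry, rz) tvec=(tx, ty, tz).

rvec=(-0.1722, -0.6382, -0.3315) tvec=(-0.0348, -0.0566, 0.5356)

Intrinsics K: fx=887.8, fy=420.2, cx=334.1, cy=243.3
Marker side s = 0.154 m; corners in marker frame (Z=0):
  M0 = (-0.0770, +0.0770, 0)
  M1 = (+0.0770, +0.0770, 0)
  M2 = (+0.0770, -0.0770, 0)
  M3 = (-0.0770, -0.0770, 0)
Detected image corners:
  c0 = (214.007232, 273.199897) px
  c1 = (411.545360, 240.413540) px
  c2 = (327.790864, 137.520966) px
  c3 = (117.770161, 150.165372) px
Planar DLT: solve 8×8 A·h = b for H (H[2,2]=1):
  H  [+1627.99204 +552.90894 +276.33615]
  H  [+80.76195 +706.90936 +198.87707]
  H  [+1.13685 -0.10431 +1.00000]
B = K⁻¹H; ‖b₁‖=1.867143, ‖b₂‖=1.867143; λ = 2/(‖b₁‖+‖b₂‖) = 0.535578, sign → tz>0 ⇒ λ=+0.535578
r₁ = λ·B[:,0] = (+0.75298,-0.24960,+0.60887); r₂ = λ·B[:,1] = (+0.35457,+0.93336,-0.05587)
r₃ = r₁×r₂ = (-0.55435,+0.25795,+0.79130); SVD([r₁ r₂ r₃]) → R = UVᵀ:
  R  [+0.75298 +0.35457 -0.55435]
  R  [-0.24960 +0.93336 +0.25795]
  R  [+0.60887 -0.05587 +0.79130]
t = (-0.03485, -0.05662, +0.53558) m
tr R = 2.477634; θ = arccos((tr R − 1)/2) = 0.739483 rad = 42.369°
axis k = ((R−Rᵀ)₃₂, (R−Rᵀ)₁₃, (R−Rᵀ)₂₁) / (2 sinθ) = (-0.232837, -0.863044, -0.448266)
rvec = θ·k = (-0.172179, -0.638206, -0.331485)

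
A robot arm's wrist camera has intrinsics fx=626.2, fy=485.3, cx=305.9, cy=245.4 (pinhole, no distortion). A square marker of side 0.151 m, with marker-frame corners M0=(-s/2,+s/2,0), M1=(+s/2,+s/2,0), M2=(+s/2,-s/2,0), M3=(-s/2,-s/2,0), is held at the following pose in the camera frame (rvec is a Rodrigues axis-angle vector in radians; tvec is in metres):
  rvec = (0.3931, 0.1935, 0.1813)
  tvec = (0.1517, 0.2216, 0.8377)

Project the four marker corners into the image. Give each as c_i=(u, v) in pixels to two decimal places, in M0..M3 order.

Intrinsics K: fx=626.2, fy=485.3, cx=305.9, cy=245.4
Marker side s = 0.151 m; corners in marker frame (Z=0):
  M0 = (-0.0755, +0.0755, 0)
  M1 = (+0.0755, +0.0755, 0)
  M2 = (+0.0755, -0.0755, 0)
  M3 = (-0.0755, -0.0755, 0)
rvec = (0.3931, 0.1935, 0.1813), |rvec| = θ = 0.47417 rad = 27.168°
Rodrigues: sinθ=0.45660, 1−cosθ=0.11033; R = I + sinθ·[k]× + (1−cosθ)·[k]×²:
    [+0.96550 -0.13726 +0.22130]
    [+0.21191 +0.90804 -0.36132]
    [-0.15136 +0.39575 +0.90580]
t = (0.1517, 0.2216, 0.8377) m
M0: Pc = R·M0+t = (+0.06844, +0.27416, +0.87901); u = 626.2·(+0.06844)/0.87901 + 305.9 = 354.6578, v = 485.3·(+0.27416)/0.87901 + 245.4 = 396.7630
M1: Pc = R·M1+t = (+0.21423, +0.30616, +0.85615); u = 626.2·(+0.21423)/0.85615 + 305.9 = 462.5921, v = 485.3·(+0.30616)/0.85615 + 245.4 = 418.9413
M2: Pc = R·M2+t = (+0.23496, +0.16904, +0.79639); u = 626.2·(+0.23496)/0.79639 + 305.9 = 490.6462, v = 485.3·(+0.16904)/0.79639 + 245.4 = 348.4093
M3: Pc = R·M3+t = (+0.08917, +0.13704, +0.81925); u = 626.2·(+0.08917)/0.81925 + 305.9 = 374.0562, v = 485.3·(+0.13704)/0.81925 + 245.4 = 326.5809

c0=(354.66, 396.76) c1=(462.59, 418.94) c2=(490.65, 348.41) c3=(374.06, 326.58)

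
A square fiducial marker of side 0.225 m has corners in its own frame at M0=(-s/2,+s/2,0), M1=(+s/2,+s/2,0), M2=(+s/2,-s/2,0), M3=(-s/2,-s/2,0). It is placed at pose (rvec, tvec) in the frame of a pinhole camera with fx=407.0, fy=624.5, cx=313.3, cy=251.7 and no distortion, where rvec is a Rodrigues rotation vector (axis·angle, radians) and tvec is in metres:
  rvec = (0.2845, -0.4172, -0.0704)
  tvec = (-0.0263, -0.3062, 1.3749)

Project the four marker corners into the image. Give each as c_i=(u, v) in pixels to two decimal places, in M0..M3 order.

Intrinsics K: fx=407.0, fy=624.5, cx=313.3, cy=251.7
Marker side s = 0.225 m; corners in marker frame (Z=0):
  M0 = (-0.1125, +0.1125, 0)
  M1 = (+0.1125, +0.1125, 0)
  M2 = (+0.1125, -0.1125, 0)
  M3 = (-0.1125, -0.1125, 0)
rvec = (0.2845, -0.4172, -0.0704), |rvec| = θ = 0.50986 rad = 29.213°
Rodrigues: sinθ=0.48805, 1−cosθ=0.12718; R = I + sinθ·[k]× + (1−cosθ)·[k]×²:
    [+0.91242 +0.00932 -0.40916]
    [-0.12546 +0.95797 -0.25796]
    [+0.38956 +0.28670 +0.87524]
t = (-0.0263, -0.3062, 1.3749) m
M0: Pc = R·M0+t = (-0.12790, -0.18431, +1.36333); u = 407.0·(-0.12790)/1.36333 + 313.3 = 275.1179, v = 624.5·(-0.18431)/1.36333 + 251.7 = 167.2715
M1: Pc = R·M1+t = (+0.07739, -0.21254, +1.45098); u = 407.0·(+0.07739)/1.45098 + 313.3 = 335.0093, v = 624.5·(-0.21254)/1.45098 + 251.7 = 160.2220
M2: Pc = R·M2+t = (+0.07530, -0.42809, +1.38647); u = 407.0·(+0.07530)/1.38647 + 313.3 = 335.4040, v = 624.5·(-0.42809)/1.38647 + 251.7 = 58.8795
M3: Pc = R·M3+t = (-0.12999, -0.39986, +1.29882); u = 407.0·(-0.12999)/1.29882 + 313.3 = 272.5646, v = 624.5·(-0.39986)/1.29882 + 251.7 = 59.4401

c0=(275.12, 167.27) c1=(335.01, 160.22) c2=(335.40, 58.88) c3=(272.56, 59.44)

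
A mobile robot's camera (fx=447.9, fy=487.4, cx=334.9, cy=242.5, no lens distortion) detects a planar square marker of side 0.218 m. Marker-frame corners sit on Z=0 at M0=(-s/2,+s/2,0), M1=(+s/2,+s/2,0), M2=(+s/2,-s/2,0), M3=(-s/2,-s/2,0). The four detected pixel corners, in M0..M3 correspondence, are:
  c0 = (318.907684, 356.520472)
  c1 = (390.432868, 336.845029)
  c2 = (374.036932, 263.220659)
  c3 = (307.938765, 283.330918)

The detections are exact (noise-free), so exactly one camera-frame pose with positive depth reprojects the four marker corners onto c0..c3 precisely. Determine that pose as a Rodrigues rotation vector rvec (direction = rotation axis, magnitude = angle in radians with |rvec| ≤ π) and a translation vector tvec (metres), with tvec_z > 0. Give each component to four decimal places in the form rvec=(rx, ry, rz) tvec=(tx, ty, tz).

Intrinsics K: fx=447.9, fy=487.4, cx=334.9, cy=242.5
Marker side s = 0.218 m; corners in marker frame (Z=0):
  M0 = (-0.1090, +0.1090, 0)
  M1 = (+0.1090, +0.1090, 0)
  M2 = (+0.1090, -0.1090, 0)
  M3 = (-0.1090, -0.1090, 0)
Detected image corners:
  c0 = (318.907684, 356.520472) px
  c1 = (390.432868, 336.845029) px
  c2 = (374.036932, 263.220659) px
  c3 = (307.938765, 283.330918) px
Planar DLT: solve 8×8 A·h = b for H (H[2,2]=1):
  H  [+273.86579 -55.01771 +347.13134]
  H  [-128.11677 +231.89540 +308.75523]
  H  [-0.11881 -0.33815 +1.00000]
B = K⁻¹H; ‖b₁‖=0.738931, ‖b₂‖=0.738931; λ = 2/(‖b₁‖+‖b₂‖) = 1.353307, sign → tz>0 ⇒ λ=+1.353307
r₁ = λ·B[:,0] = (+0.94769,-0.27573,-0.16079); r₂ = λ·B[:,1] = (+0.17594,+0.87156,-0.45763)
r₃ = r₁×r₂ = (+0.26632,+0.40540,+0.87449); SVD([r₁ r₂ r₃]) → R = UVᵀ:
  R  [+0.94769 +0.17594 +0.26632]
  R  [-0.27573 +0.87156 +0.40540]
  R  [-0.16079 -0.45763 +0.87449]
t = (+0.03696, +0.18396, +1.35331) m
tr R = 2.693742; θ = arccos((tr R − 1)/2) = 0.560723 rad = 32.127°
axis k = ((R−Rᵀ)₃₂, (R−Rᵀ)₁₃, (R−Rᵀ)₂₁) / (2 sinθ) = (-0.811424, +0.401563, -0.424663)
rvec = θ·k = (-0.454984, +0.225166, -0.238118)

rvec=(-0.4550, 0.2252, -0.2381) tvec=(0.0370, 0.1840, 1.3533)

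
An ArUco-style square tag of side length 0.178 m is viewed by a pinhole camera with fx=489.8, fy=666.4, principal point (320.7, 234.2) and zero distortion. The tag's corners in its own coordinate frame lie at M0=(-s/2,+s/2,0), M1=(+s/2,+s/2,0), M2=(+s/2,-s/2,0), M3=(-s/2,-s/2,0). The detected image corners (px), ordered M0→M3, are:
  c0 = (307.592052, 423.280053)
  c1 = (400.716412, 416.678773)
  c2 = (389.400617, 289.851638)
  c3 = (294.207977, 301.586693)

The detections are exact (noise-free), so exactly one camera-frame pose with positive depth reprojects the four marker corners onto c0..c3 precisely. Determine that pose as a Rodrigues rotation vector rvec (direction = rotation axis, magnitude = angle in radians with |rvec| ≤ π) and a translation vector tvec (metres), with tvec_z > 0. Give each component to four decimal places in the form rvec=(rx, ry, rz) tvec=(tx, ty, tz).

Intrinsics K: fx=489.8, fy=666.4, cx=320.7, cy=234.2
Marker side s = 0.178 m; corners in marker frame (Z=0):
  M0 = (-0.0890, +0.0890, 0)
  M1 = (+0.0890, +0.0890, 0)
  M2 = (+0.0890, -0.0890, 0)
  M3 = (-0.0890, -0.0890, 0)
Detected image corners:
  c0 = (307.592052, 423.280053) px
  c1 = (400.716412, 416.678773) px
  c2 = (389.400617, 289.851638) px
  c3 = (294.207977, 301.586693) px
Planar DLT: solve 8×8 A·h = b for H (H[2,2]=1):
  H  [+452.04591 +122.51842 +347.13758]
  H  [-130.34656 +752.33430 +358.78196]
  H  [-0.22086 +0.15237 +1.00000]
B = K⁻¹H; ‖b₁‖=1.096504, ‖b₂‖=1.096504; λ = 2/(‖b₁‖+‖b₂‖) = 0.911989, sign → tz>0 ⇒ λ=+0.911989
r₁ = λ·B[:,0] = (+0.97358,-0.10759,-0.20142); r₂ = λ·B[:,1] = (+0.13714,+0.98076,+0.13896)
r₃ = r₁×r₂ = (+0.18260,-0.16291,+0.96960); SVD([r₁ r₂ r₃]) → R = UVᵀ:
  R  [+0.97358 +0.13714 +0.18260]
  R  [-0.10759 +0.98076 -0.16291]
  R  [-0.20142 +0.13896 +0.96960]
t = (+0.04923, +0.17049, +0.91199) m
tr R = 2.923929; θ = arccos((tr R − 1)/2) = 0.276691 rad = 15.853°
axis k = ((R−Rᵀ)₃₂, (R−Rᵀ)₁₃, (R−Rᵀ)₂₁) / (2 sinθ) = (+0.552535, +0.702888, -0.447944)
rvec = θ·k = (+0.152881, +0.194483, -0.123942)

rvec=(0.1529, 0.1945, -0.1239) tvec=(0.0492, 0.1705, 0.9120)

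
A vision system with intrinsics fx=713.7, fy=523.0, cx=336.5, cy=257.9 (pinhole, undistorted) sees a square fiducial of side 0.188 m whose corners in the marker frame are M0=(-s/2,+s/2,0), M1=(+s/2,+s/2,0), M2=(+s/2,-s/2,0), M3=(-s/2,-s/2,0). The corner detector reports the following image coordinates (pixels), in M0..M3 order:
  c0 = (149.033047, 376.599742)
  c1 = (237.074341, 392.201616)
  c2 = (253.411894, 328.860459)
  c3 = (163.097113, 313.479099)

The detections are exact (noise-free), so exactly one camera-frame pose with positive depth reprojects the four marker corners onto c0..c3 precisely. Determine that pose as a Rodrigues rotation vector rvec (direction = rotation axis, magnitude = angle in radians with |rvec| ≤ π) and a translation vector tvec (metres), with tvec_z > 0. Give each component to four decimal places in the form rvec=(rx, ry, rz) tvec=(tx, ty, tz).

rvec=(0.1767, 0.0915, 0.2096) tvec=(-0.2757, 0.2631, 1.4452)

Intrinsics K: fx=713.7, fy=523.0, cx=336.5, cy=257.9
Marker side s = 0.188 m; corners in marker frame (Z=0):
  M0 = (-0.0940, +0.0940, 0)
  M1 = (+0.0940, +0.0940, 0)
  M2 = (+0.0940, -0.0940, 0)
  M3 = (-0.0940, -0.0940, 0)
Detected image corners:
  c0 = (149.033047, 376.599742) px
  c1 = (237.074341, 392.201616) px
  c2 = (253.411894, 328.860459) px
  c3 = (163.097113, 313.479099) px
Planar DLT: solve 8×8 A·h = b for H (H[2,2]=1):
  H  [+464.30687 -55.31716 +200.35497]
  H  [+64.87645 +381.18284 +353.12687]
  H  [-0.04970 +0.12713 +1.00000]
B = K⁻¹H; ‖b₁‖=0.691959, ‖b₂‖=0.691959; λ = 2/(‖b₁‖+‖b₂‖) = 1.445172, sign → tz>0 ⇒ λ=+1.445172
r₁ = λ·B[:,0] = (+0.97404,+0.21469,-0.07182); r₂ = λ·B[:,1] = (-0.19864,+0.96270,+0.18373)
r₃ = r₁×r₂ = (+0.10859,-0.16469,+0.98035); SVD([r₁ r₂ r₃]) → R = UVᵀ:
  R  [+0.97404 -0.19864 +0.10859]
  R  [+0.21469 +0.96270 -0.16469]
  R  [-0.07182 +0.18373 +0.98035]
t = (-0.27568, +0.26313, +1.44517) m
tr R = 2.917085; θ = arccos((tr R − 1)/2) = 0.288953 rad = 16.556°
axis k = ((R−Rᵀ)₃₂, (R−Rᵀ)₁₃, (R−Rᵀ)₂₁) / (2 sinθ) = (+0.611380, +0.316565, +0.725259)
rvec = θ·k = (+0.176660, +0.091473, +0.209566)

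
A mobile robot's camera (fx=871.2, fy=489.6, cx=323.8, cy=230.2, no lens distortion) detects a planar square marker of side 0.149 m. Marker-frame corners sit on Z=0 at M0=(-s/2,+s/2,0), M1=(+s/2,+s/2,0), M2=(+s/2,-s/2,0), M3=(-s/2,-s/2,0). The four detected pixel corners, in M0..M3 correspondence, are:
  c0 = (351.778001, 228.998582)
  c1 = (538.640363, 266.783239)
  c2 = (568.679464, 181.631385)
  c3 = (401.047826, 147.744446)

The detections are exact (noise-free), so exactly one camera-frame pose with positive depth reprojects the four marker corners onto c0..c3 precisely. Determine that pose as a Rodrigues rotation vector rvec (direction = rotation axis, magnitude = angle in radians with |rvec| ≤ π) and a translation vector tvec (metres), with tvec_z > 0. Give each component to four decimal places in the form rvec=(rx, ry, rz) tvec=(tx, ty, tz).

rvec=(-0.5223, -0.0906, 0.3374) tvec=(0.1129, -0.0369, 0.6912)

Intrinsics K: fx=871.2, fy=489.6, cx=323.8, cy=230.2
Marker side s = 0.149 m; corners in marker frame (Z=0):
  M0 = (-0.0745, +0.0745, 0)
  M1 = (+0.0745, +0.0745, 0)
  M2 = (+0.0745, -0.0745, 0)
  M3 = (-0.0745, -0.0745, 0)
Detected image corners:
  c0 = (351.778001, 228.998582) px
  c1 = (538.640363, 266.783239) px
  c2 = (568.679464, 181.631385) px
  c3 = (401.047826, 147.744446) px
Planar DLT: solve 8×8 A·h = b for H (H[2,2]=1):
  H  [+1185.74545 -604.83838 +466.10756]
  H  [+239.65254 +408.16294 +204.03116]
  H  [-0.00071 -0.72832 +1.00000]
B = K⁻¹H; ‖b₁‖=1.446754, ‖b₂‖=1.446754; λ = 2/(‖b₁‖+‖b₂‖) = 0.691203, sign → tz>0 ⇒ λ=+0.691203
r₁ = λ·B[:,0] = (+0.94094,+0.33857,-0.00049); r₂ = λ·B[:,1] = (-0.29277,+0.81293,-0.50342)
r₃ = r₁×r₂ = (-0.17004,+0.47383,+0.86404); SVD([r₁ r₂ r₃]) → R = UVᵀ:
  R  [+0.94094 -0.29277 -0.17004]
  R  [+0.33857 +0.81293 +0.47383]
  R  [-0.00049 -0.50342 +0.86404]
t = (+0.11291, -0.03694, +0.69120) m
tr R = 2.617915; θ = arccos((tr R − 1)/2) = 0.628420 rad = 36.006°
axis k = ((R−Rᵀ)₃₂, (R−Rᵀ)₁₃, (R−Rᵀ)₂₁) / (2 sinθ) = (-0.831185, -0.144208, +0.536968)
rvec = θ·k = (-0.522334, -0.090623, +0.337441)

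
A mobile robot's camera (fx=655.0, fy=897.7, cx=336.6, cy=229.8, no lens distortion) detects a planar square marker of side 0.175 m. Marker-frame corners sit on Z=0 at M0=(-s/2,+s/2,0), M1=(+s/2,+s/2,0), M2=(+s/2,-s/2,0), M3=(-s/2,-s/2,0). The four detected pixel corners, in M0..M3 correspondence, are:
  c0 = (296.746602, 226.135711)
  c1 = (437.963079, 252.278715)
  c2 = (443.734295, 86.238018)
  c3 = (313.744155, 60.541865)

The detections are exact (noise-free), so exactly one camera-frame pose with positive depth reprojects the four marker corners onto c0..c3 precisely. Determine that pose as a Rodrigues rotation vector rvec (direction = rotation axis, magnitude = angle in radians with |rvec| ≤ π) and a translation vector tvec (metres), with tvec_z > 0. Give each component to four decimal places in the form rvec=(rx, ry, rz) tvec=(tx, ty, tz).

rvec=(-0.3987, -0.0746, 0.1229) tvec=(0.0472, -0.0715, 0.8358)

Intrinsics K: fx=655.0, fy=897.7, cx=336.6, cy=229.8
Marker side s = 0.175 m; corners in marker frame (Z=0):
  M0 = (-0.0875, +0.0875, 0)
  M1 = (+0.0875, +0.0875, 0)
  M2 = (+0.0875, -0.0875, 0)
  M3 = (-0.0875, -0.0875, 0)
Detected image corners:
  c0 = (296.746602, 226.135711) px
  c1 = (437.963079, 252.278715) px
  c2 = (443.734295, 86.238018) px
  c3 = (313.744155, 60.541865) px
Planar DLT: solve 8×8 A·h = b for H (H[2,2]=1):
  H  [+795.12062 -239.56062 +373.62309]
  H  [+157.09219 +874.35114 +152.96738]
  H  [+0.05779 -0.46822 +1.00000]
B = K⁻¹H; ‖b₁‖=1.196410, ‖b₂‖=1.196410; λ = 2/(‖b₁‖+‖b₂‖) = 0.835834, sign → tz>0 ⇒ λ=+0.835834
r₁ = λ·B[:,0] = (+0.98982,+0.13390,+0.04830); r₂ = λ·B[:,1] = (-0.10458,+0.91428,-0.39136)
r₃ = r₁×r₂ = (-0.09657,+0.38232,+0.91897); SVD([r₁ r₂ r₃]) → R = UVᵀ:
  R  [+0.98982 -0.10458 -0.09657]
  R  [+0.13390 +0.91428 +0.38232]
  R  [+0.04830 -0.39136 +0.91897]
t = (+0.04724, -0.07154, +0.83583) m
tr R = 2.823064; θ = arccos((tr R − 1)/2) = 0.423802 rad = 24.282°
axis k = ((R−Rᵀ)₃₂, (R−Rᵀ)₁₃, (R−Rᵀ)₂₁) / (2 sinθ) = (-0.940688, -0.176142, +0.289966)
rvec = θ·k = (-0.398665, -0.074649, +0.122888)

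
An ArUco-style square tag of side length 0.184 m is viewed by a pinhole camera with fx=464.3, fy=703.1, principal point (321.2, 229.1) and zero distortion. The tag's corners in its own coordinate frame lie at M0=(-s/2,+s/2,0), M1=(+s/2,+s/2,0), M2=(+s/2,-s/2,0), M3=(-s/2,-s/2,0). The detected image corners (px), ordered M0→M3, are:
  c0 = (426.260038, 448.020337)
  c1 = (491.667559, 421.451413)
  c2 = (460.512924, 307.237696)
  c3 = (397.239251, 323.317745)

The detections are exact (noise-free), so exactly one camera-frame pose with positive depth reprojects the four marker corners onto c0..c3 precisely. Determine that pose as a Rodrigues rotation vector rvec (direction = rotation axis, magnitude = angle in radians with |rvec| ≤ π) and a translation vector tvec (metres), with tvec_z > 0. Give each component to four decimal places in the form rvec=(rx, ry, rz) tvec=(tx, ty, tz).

Intrinsics K: fx=464.3, fy=703.1, cx=321.2, cy=229.1
Marker side s = 0.184 m; corners in marker frame (Z=0):
  M0 = (-0.0920, +0.0920, 0)
  M1 = (+0.0920, +0.0920, 0)
  M2 = (+0.0920, -0.0920, 0)
  M3 = (-0.0920, -0.0920, 0)
Detected image corners:
  c0 = (426.260038, 448.020337) px
  c1 = (491.667559, 421.451413) px
  c2 = (460.512924, 307.237696) px
  c3 = (397.239251, 323.317745) px
Planar DLT: solve 8×8 A·h = b for H (H[2,2]=1):
  H  [+531.81079 -1.53895 +444.62028]
  H  [+39.10974 +508.53127 +372.55800]
  H  [+0.41073 -0.37232 +1.00000]
B = K⁻¹H; ‖b₁‖=0.957386, ‖b₂‖=0.957386; λ = 2/(‖b₁‖+‖b₂‖) = 1.044510, sign → tz>0 ⇒ λ=+1.044510
r₁ = λ·B[:,0] = (+0.89960,-0.08169,+0.42901); r₂ = λ·B[:,1] = (+0.26557,+0.88218,-0.38889)
r₃ = r₁×r₂ = (-0.34670,+0.46377,+0.81530); SVD([r₁ r₂ r₃]) → R = UVᵀ:
  R  [+0.89960 +0.26557 -0.34670]
  R  [-0.08169 +0.88218 +0.46377]
  R  [+0.42901 -0.38889 +0.81530]
t = (+0.27765, +0.21312, +1.04451) m
tr R = 2.597075; θ = arccos((tr R − 1)/2) = 0.645934 rad = 37.009°
axis k = ((R−Rᵀ)₃₂, (R−Rᵀ)₁₃, (R−Rᵀ)₂₁) / (2 sinθ) = (-0.708255, -0.644339, -0.288447)
rvec = θ·k = (-0.457486, -0.416201, -0.186318)

rvec=(-0.4575, -0.4162, -0.1863) tvec=(0.2777, 0.2131, 1.0445)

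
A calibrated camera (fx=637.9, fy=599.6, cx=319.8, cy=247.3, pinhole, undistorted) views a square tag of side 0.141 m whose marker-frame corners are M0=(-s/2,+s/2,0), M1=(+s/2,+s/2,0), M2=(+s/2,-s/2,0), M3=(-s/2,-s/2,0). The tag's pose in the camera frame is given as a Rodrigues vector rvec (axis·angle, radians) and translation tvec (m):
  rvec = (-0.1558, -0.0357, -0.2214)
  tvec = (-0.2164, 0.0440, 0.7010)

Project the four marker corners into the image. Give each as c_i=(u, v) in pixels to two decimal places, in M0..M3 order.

c0=(69.44, 358.32) c1=(198.44, 330.84) c2=(174.19, 214.48) c3=(48.78, 239.92)

Intrinsics K: fx=637.9, fy=599.6, cx=319.8, cy=247.3
Marker side s = 0.141 m; corners in marker frame (Z=0):
  M0 = (-0.0705, +0.0705, 0)
  M1 = (+0.0705, +0.0705, 0)
  M2 = (+0.0705, -0.0705, 0)
  M3 = (-0.0705, -0.0705, 0)
rvec = (-0.1558, -0.0357, -0.2214), |rvec| = θ = 0.27307 rad = 15.646°
Rodrigues: sinθ=0.26969, 1−cosθ=0.03705; R = I + sinθ·[k]× + (1−cosθ)·[k]×²:
    [+0.97501 +0.22142 -0.01812]
    [-0.21589 +0.96358 +0.15780]
    [+0.05240 -0.14994 +0.98731]
t = (-0.2164, 0.0440, 0.7010) m
M0: Pc = R·M0+t = (-0.26953, +0.12715, +0.68673); u = 637.9·(-0.26953)/0.68673 + 319.8 = 69.4387, v = 599.6·(+0.12715)/0.68673 + 247.3 = 358.3195
M1: Pc = R·M1+t = (-0.13205, +0.09671, +0.69412); u = 637.9·(-0.13205)/0.69412 + 319.8 = 198.4445, v = 599.6·(+0.09671)/0.69412 + 247.3 = 330.8420
M2: Pc = R·M2+t = (-0.16327, -0.03915, +0.71527); u = 637.9·(-0.16327)/0.71527 + 319.8 = 174.1879, v = 599.6·(-0.03915)/0.71527 + 247.3 = 214.4783
M3: Pc = R·M3+t = (-0.30075, -0.00871, +0.70788); u = 637.9·(-0.30075)/0.70788 + 319.8 = 48.7819, v = 599.6·(-0.00871)/0.70788 + 247.3 = 239.9207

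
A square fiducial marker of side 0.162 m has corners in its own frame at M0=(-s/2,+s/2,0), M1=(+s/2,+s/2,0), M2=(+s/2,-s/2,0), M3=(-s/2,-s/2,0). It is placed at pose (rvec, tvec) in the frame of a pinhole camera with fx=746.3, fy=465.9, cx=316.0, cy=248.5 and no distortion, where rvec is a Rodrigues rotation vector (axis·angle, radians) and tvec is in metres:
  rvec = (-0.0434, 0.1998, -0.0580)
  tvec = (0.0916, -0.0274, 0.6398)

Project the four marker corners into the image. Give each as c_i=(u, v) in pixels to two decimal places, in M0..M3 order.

Intrinsics K: fx=746.3, fy=465.9, cx=316.0, cy=248.5
Marker side s = 0.162 m; corners in marker frame (Z=0):
  M0 = (-0.0810, +0.0810, 0)
  M1 = (+0.0810, +0.0810, 0)
  M2 = (+0.0810, -0.0810, 0)
  M3 = (-0.0810, -0.0810, 0)
rvec = (-0.0434, 0.1998, -0.0580), |rvec| = θ = 0.21253 rad = 12.177°
Rodrigues: sinθ=0.21093, 1−cosθ=0.02250; R = I + sinθ·[k]× + (1−cosθ)·[k]×²:
    [+0.97844 +0.05324 +0.19955]
    [-0.06188 +0.99739 +0.03730]
    [-0.19705 -0.04885 +0.97918]
t = (0.0916, -0.0274, 0.6398) m
M0: Pc = R·M0+t = (+0.01666, +0.05840, +0.65180); u = 746.3·(+0.01666)/0.65180 + 316.0 = 335.0745, v = 465.9·(+0.05840)/0.65180 + 248.5 = 290.2441
M1: Pc = R·M1+t = (+0.17517, +0.04838, +0.61988); u = 746.3·(+0.17517)/0.61988 + 316.0 = 526.8894, v = 465.9·(+0.04838)/0.61988 + 248.5 = 284.8589
M2: Pc = R·M2+t = (+0.16654, -0.11320, +0.62780); u = 746.3·(+0.16654)/0.62780 + 316.0 = 513.9773, v = 465.9·(-0.11320)/0.62780 + 248.5 = 164.4914
M3: Pc = R·M3+t = (+0.00803, -0.10318, +0.65972); u = 746.3·(+0.00803)/0.65972 + 316.0 = 325.0879, v = 465.9·(-0.10318)/0.65972 + 248.5 = 175.6361

c0=(335.07, 290.24) c1=(526.89, 284.86) c2=(513.98, 164.49) c3=(325.09, 175.64)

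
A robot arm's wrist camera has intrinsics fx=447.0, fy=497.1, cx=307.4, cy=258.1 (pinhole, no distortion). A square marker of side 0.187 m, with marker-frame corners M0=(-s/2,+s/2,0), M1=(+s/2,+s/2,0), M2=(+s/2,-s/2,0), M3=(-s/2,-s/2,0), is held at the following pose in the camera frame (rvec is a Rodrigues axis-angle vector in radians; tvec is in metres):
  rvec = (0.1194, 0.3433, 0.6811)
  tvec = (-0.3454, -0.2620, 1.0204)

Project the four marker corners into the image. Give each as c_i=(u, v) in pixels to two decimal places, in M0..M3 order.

Intrinsics K: fx=447.0, fy=497.1, cx=307.4, cy=258.1
Marker side s = 0.187 m; corners in marker frame (Z=0):
  M0 = (-0.0935, +0.0935, 0)
  M1 = (+0.0935, +0.0935, 0)
  M2 = (+0.0935, -0.0935, 0)
  M3 = (-0.0935, -0.0935, 0)
rvec = (0.1194, 0.3433, 0.6811), |rvec| = θ = 0.77202 rad = 44.233°
Rodrigues: sinθ=0.69758, 1−cosθ=0.28349; R = I + sinθ·[k]× + (1−cosθ)·[k]×²:
    [+0.72329 -0.59593 +0.34888]
    [+0.63493 +0.77256 +0.00333]
    [-0.27152 +0.21911 +0.93716]
t = (-0.3454, -0.2620, 1.0204) m
M0: Pc = R·M0+t = (-0.46875, -0.24913, +1.06627); u = 447.0·(-0.46875)/1.06627 + 307.4 = 110.8932, v = 497.1·(-0.24913)/1.06627 + 258.1 = 141.9543
M1: Pc = R·M1+t = (-0.33349, -0.13040, +1.01550); u = 447.0·(-0.33349)/1.01550 + 307.4 = 160.6041, v = 497.1·(-0.13040)/1.01550 + 258.1 = 194.2678
M2: Pc = R·M2+t = (-0.22205, -0.27487, +0.97453); u = 447.0·(-0.22205)/0.97453 + 307.4 = 205.5479, v = 497.1·(-0.27487)/0.97453 + 258.1 = 117.8910
M3: Pc = R·M3+t = (-0.35731, -0.39360, +1.02530); u = 447.0·(-0.35731)/1.02530 + 307.4 = 151.6247, v = 497.1·(-0.39360)/1.02530 + 258.1 = 67.2693

c0=(110.89, 141.95) c1=(160.60, 194.27) c2=(205.55, 117.89) c3=(151.62, 67.27)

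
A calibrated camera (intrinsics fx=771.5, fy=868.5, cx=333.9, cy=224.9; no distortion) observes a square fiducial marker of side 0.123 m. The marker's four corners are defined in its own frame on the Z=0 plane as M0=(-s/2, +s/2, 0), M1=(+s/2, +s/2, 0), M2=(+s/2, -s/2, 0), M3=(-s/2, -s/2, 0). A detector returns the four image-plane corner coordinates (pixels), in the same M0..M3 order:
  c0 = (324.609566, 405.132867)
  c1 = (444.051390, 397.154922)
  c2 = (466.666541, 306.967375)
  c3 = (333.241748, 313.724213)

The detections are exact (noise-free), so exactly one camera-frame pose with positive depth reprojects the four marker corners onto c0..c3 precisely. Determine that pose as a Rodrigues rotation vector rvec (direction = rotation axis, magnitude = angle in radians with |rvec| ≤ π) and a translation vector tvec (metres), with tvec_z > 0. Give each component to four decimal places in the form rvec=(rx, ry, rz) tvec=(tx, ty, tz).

Intrinsics K: fx=771.5, fy=868.5, cx=333.9, cy=224.9
Marker side s = 0.123 m; corners in marker frame (Z=0):
  M0 = (-0.0615, +0.0615, 0)
  M1 = (+0.0615, +0.0615, 0)
  M2 = (+0.0615, -0.0615, 0)
  M3 = (-0.0615, -0.0615, 0)
Detected image corners:
  c0 = (324.609566, 405.132867) px
  c1 = (444.051390, 397.154922) px
  c2 = (466.666541, 306.967375) px
  c3 = (333.241748, 313.724213) px
Planar DLT: solve 8×8 A·h = b for H (H[2,2]=1):
  H  [+1096.90020 +233.85303 +392.41531]
  H  [+5.32864 +1066.10309 +358.27713]
  H  [+0.18414 +0.92191 +1.00000]
B = K⁻¹H; ‖b₁‖=1.355291, ‖b₂‖=1.355291; λ = 2/(‖b₁‖+‖b₂‖) = 0.737849, sign → tz>0 ⇒ λ=+0.737849
r₁ = λ·B[:,0] = (+0.99025,-0.03066,+0.13587); r₂ = λ·B[:,1] = (-0.07074,+0.72958,+0.68023)
r₃ = r₁×r₂ = (-0.11998,-0.68321,+0.72030); SVD([r₁ r₂ r₃]) → R = UVᵀ:
  R  [+0.99025 -0.07074 -0.11998]
  R  [-0.03066 +0.72958 -0.68321]
  R  [+0.13587 +0.68023 +0.72030]
t = (+0.05596, +0.11331, +0.73785) m
tr R = 2.440131; θ = arccos((tr R − 1)/2) = 0.766900 rad = 43.940°
axis k = ((R−Rᵀ)₃₂, (R−Rᵀ)₁₃, (R−Rᵀ)₂₁) / (2 sinθ) = (+0.982435, -0.184354, +0.028886)
rvec = θ·k = (+0.753429, -0.141381, +0.022153)

rvec=(0.7534, -0.1414, 0.0222) tvec=(0.0560, 0.1133, 0.7378)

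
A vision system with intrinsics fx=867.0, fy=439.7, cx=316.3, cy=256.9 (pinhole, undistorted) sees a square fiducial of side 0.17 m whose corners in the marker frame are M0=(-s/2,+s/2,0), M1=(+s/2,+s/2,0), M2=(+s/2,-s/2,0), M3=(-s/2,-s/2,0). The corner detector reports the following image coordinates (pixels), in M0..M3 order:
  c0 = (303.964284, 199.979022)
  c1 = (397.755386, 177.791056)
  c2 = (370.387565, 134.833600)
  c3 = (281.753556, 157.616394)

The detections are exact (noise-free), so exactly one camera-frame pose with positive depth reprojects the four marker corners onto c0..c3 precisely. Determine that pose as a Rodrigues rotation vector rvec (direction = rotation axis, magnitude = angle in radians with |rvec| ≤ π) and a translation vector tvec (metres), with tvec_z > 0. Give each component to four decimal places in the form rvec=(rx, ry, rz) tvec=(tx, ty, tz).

Intrinsics K: fx=867.0, fy=439.7, cx=316.3, cy=256.9
Marker side s = 0.17 m; corners in marker frame (Z=0):
  M0 = (-0.0850, +0.0850, 0)
  M1 = (+0.0850, +0.0850, 0)
  M2 = (+0.0850, -0.0850, 0)
  M3 = (-0.0850, -0.0850, 0)
Detected image corners:
  c0 = (303.964284, 199.979022) px
  c1 = (397.755386, 177.791056) px
  c2 = (370.387565, 134.833600) px
  c3 = (281.753556, 157.616394) px
Planar DLT: solve 8×8 A·h = b for H (H[2,2]=1):
  H  [+460.01354 +53.66502 +337.30673]
  H  [-170.02021 +205.43124 +167.27802]
  H  [-0.22508 -0.27141 +1.00000]
B = K⁻¹H; ‖b₁‖=0.700832, ‖b₂‖=0.700832; λ = 2/(‖b₁‖+‖b₂‖) = 1.426876, sign → tz>0 ⇒ λ=+1.426876
r₁ = λ·B[:,0] = (+0.87424,-0.36409,-0.32116); r₂ = λ·B[:,1] = (+0.22961,+0.89292,-0.38727)
r₃ = r₁×r₂ = (+0.42777,+0.26483,+0.86422); SVD([r₁ r₂ r₃]) → R = UVᵀ:
  R  [+0.87424 +0.22961 +0.42777]
  R  [-0.36409 +0.89292 +0.26483]
  R  [-0.32116 -0.38727 +0.86422]
t = (+0.03457, -0.29083, +1.42688) m
tr R = 2.631376; θ = arccos((tr R − 1)/2) = 0.616879 rad = 35.345°
axis k = ((R−Rᵀ)₃₂, (R−Rᵀ)₁₃, (R−Rᵀ)₂₁) / (2 sinθ) = (-0.563623, +0.647312, -0.513144)
rvec = θ·k = (-0.347687, +0.399313, -0.316548)

rvec=(-0.3477, 0.3993, -0.3165) tvec=(0.0346, -0.2908, 1.4269)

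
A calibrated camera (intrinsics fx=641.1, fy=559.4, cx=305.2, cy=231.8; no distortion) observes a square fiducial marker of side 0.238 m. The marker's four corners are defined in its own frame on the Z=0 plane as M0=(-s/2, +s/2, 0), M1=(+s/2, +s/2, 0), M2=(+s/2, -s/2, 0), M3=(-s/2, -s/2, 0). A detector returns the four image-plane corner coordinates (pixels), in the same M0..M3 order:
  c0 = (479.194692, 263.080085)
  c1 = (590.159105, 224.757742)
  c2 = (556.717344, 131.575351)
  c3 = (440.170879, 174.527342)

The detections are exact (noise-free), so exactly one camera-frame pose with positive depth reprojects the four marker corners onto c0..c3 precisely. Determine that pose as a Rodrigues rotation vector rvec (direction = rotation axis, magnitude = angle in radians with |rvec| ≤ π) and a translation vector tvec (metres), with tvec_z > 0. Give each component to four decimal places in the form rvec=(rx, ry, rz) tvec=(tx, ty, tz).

rvec=(0.3399, 0.0717, -0.4158) tvec=(0.4237, -0.0730, 1.2864)

Intrinsics K: fx=641.1, fy=559.4, cx=305.2, cy=231.8
Marker side s = 0.238 m; corners in marker frame (Z=0):
  M0 = (-0.1190, +0.1190, 0)
  M1 = (+0.1190, +0.1190, 0)
  M2 = (+0.1190, -0.1190, 0)
  M3 = (-0.1190, -0.1190, 0)
Detected image corners:
  c0 = (479.194692, 263.080085) px
  c1 = (590.159105, 224.757742) px
  c2 = (556.717344, 131.575351) px
  c3 = (440.170879, 174.527342) px
Planar DLT: solve 8×8 A·h = b for H (H[2,2]=1):
  H  [+422.52621 +276.44249 +516.35624]
  H  [-191.63930 +429.34040 +200.04149]
  H  [-0.10667 +0.24016 +1.00000]
B = K⁻¹H; ‖b₁‖=0.777361, ‖b₂‖=0.777361; λ = 2/(‖b₁‖+‖b₂‖) = 1.286403, sign → tz>0 ⇒ λ=+1.286403
r₁ = λ·B[:,0] = (+0.91315,-0.38383,-0.13722); r₂ = λ·B[:,1] = (+0.40763,+0.85930,+0.30894)
r₃ = r₁×r₂ = (-0.00066,-0.33804,+0.94113); SVD([r₁ r₂ r₃]) → R = UVᵀ:
  R  [+0.91315 +0.40763 -0.00066]
  R  [-0.38383 +0.85930 -0.33804]
  R  [-0.13722 +0.30894 +0.94113]
t = (+0.42370, -0.07303, +1.28640) m
tr R = 2.713581; θ = arccos((tr R − 1)/2) = 0.541783 rad = 31.042°
axis k = ((R−Rᵀ)₃₂, (R−Rᵀ)₁₃, (R−Rᵀ)₂₁) / (2 sinθ) = (+0.627325, +0.132411, -0.767418)
rvec = θ·k = (+0.339874, +0.071738, -0.415774)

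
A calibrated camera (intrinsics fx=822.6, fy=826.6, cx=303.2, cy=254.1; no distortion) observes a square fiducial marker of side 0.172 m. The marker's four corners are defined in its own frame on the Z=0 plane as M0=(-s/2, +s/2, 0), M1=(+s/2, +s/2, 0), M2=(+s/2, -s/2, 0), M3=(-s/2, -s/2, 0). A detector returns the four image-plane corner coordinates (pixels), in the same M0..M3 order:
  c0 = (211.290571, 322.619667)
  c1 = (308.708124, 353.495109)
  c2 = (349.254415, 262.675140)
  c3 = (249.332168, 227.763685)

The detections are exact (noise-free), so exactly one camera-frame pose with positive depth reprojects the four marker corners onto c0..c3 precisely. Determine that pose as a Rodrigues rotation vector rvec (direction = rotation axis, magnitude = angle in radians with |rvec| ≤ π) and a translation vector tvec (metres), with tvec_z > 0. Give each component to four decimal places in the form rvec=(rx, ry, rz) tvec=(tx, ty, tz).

Intrinsics K: fx=822.6, fy=826.6, cx=303.2, cy=254.1
Marker side s = 0.172 m; corners in marker frame (Z=0):
  M0 = (-0.0860, +0.0860, 0)
  M1 = (+0.0860, +0.0860, 0)
  M2 = (+0.0860, -0.0860, 0)
  M3 = (-0.0860, -0.0860, 0)
Detected image corners:
  c0 = (211.290571, 322.619667) px
  c1 = (308.708124, 353.495109) px
  c2 = (349.254415, 262.675140) px
  c3 = (249.332168, 227.763685) px
Planar DLT: solve 8×8 A·h = b for H (H[2,2]=1):
  H  [+622.65306 -167.72744 +280.02410]
  H  [+242.25526 +603.02296 +292.75533]
  H  [+0.17568 +0.21755 +1.00000]
B = K⁻¹H; ‖b₁‖=0.753081, ‖b₂‖=0.753081; λ = 2/(‖b₁‖+‖b₂‖) = 1.327878, sign → tz>0 ⇒ λ=+1.327878
r₁ = λ·B[:,0] = (+0.91913,+0.31746,+0.23328); r₂ = λ·B[:,1] = (-0.37723,+0.87992,+0.28887)
r₃ = r₁×r₂ = (-0.11356,-0.35351,+0.92851); SVD([r₁ r₂ r₃]) → R = UVᵀ:
  R  [+0.91913 -0.37723 -0.11356]
  R  [+0.31746 +0.87992 -0.35351]
  R  [+0.23328 +0.28887 +0.92851]
t = (-0.03741, +0.06210, +1.32788) m
tr R = 2.727559; θ = arccos((tr R − 1)/2) = 0.528073 rad = 30.256°
axis k = ((R−Rᵀ)₃₂, (R−Rᵀ)₁₃, (R−Rᵀ)₂₁) / (2 sinθ) = (+0.637451, -0.344170, +0.689350)
rvec = θ·k = (+0.336621, -0.181747, +0.364027)

rvec=(0.3366, -0.1817, 0.3640) tvec=(-0.0374, 0.0621, 1.3279)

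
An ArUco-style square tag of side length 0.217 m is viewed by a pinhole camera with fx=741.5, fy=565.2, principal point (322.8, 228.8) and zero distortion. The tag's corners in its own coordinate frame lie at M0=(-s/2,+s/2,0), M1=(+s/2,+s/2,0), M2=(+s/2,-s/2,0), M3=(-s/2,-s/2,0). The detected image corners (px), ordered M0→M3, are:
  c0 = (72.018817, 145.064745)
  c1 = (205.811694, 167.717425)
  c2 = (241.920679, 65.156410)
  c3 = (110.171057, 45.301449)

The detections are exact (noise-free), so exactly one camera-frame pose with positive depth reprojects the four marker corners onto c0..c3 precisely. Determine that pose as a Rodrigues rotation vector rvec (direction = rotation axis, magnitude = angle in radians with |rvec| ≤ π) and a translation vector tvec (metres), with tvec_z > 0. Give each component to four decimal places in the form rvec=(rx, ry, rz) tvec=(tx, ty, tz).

Intrinsics K: fx=741.5, fy=565.2, cx=322.8, cy=228.8
Marker side s = 0.217 m; corners in marker frame (Z=0):
  M0 = (-0.1085, +0.1085, 0)
  M1 = (+0.1085, +0.1085, 0)
  M2 = (+0.1085, -0.1085, 0)
  M3 = (-0.1085, -0.1085, 0)
Detected image corners:
  c0 = (72.018817, 145.064745) px
  c1 = (205.811694, 167.717425) px
  c2 = (241.920679, 65.156410) px
  c3 = (110.171057, 45.301449) px
Planar DLT: solve 8×8 A·h = b for H (H[2,2]=1):
  H  [+595.05739 -187.01294 +156.91763]
  H  [+86.62581 +455.46132 +105.13509]
  H  [-0.10630 -0.10065 +1.00000]
B = K⁻¹H; ‖b₁‖=0.877646, ‖b₂‖=0.877646; λ = 2/(‖b₁‖+‖b₂‖) = 1.139412, sign → tz>0 ⇒ λ=+1.139412
r₁ = λ·B[:,0] = (+0.96711,+0.22366,-0.12112); r₂ = λ·B[:,1] = (-0.23745,+0.96461,-0.11468)
r₃ = r₁×r₂ = (+0.09118,+0.13967,+0.98599); SVD([r₁ r₂ r₃]) → R = UVᵀ:
  R  [+0.96711 -0.23745 +0.09118]
  R  [+0.22366 +0.96461 +0.13967]
  R  [-0.12112 -0.11468 +0.98599]
t = (-0.25490, -0.24930, +1.13941) m
tr R = 2.917710; θ = arccos((tr R − 1)/2) = 0.287854 rad = 16.493°
axis k = ((R−Rᵀ)₃₂, (R−Rᵀ)₁₃, (R−Rᵀ)₂₁) / (2 sinθ) = (-0.447952, +0.373913, +0.812113)
rvec = θ·k = (-0.128945, +0.107632, +0.233770)

rvec=(-0.1289, 0.1076, 0.2338) tvec=(-0.2549, -0.2493, 1.1394)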